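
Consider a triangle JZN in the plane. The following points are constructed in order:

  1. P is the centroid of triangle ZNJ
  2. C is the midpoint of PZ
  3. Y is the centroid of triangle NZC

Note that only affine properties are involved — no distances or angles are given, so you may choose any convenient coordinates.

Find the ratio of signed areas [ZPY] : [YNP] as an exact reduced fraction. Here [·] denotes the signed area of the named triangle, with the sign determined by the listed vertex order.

[ZPY]:[YNP] = -2/3

Assign J = (0, 0), Z = (1, 0), N = (0, 1) — the answer is frame-independent, so this choice is without loss of generality.
1. P is the centroid of triangle ZNJ ⇒ P = (1/3, 1/3)
2. C is the midpoint of PZ ⇒ C = (2/3, 1/6)
3. Y is the centroid of triangle NZC ⇒ Y = (5/9, 7/18)
2·[ZPY] = -1/9, 2·[YNP] = 1/6
[ZPY]:[YNP] = -1/9:1/6 = -2/3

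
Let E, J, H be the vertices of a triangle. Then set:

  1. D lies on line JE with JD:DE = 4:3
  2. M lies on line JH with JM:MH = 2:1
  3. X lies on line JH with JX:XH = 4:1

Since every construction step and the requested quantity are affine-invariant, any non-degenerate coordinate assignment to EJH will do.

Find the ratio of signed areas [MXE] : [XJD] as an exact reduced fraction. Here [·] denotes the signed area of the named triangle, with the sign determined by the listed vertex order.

Assign E = (0, 0), J = (1, 0), H = (0, 1) — the answer is frame-independent, so this choice is without loss of generality.
1. D lies on line JE with JD:DE = 4:3 ⇒ D = (3/7, 0)
2. M lies on line JH with JM:MH = 2:1 ⇒ M = (1/3, 2/3)
3. X lies on line JH with JX:XH = 4:1 ⇒ X = (1/5, 4/5)
2·[MXE] = 2/15, 2·[XJD] = -16/35
[MXE]:[XJD] = 2/15:-16/35 = -7/24

[MXE]:[XJD] = -7/24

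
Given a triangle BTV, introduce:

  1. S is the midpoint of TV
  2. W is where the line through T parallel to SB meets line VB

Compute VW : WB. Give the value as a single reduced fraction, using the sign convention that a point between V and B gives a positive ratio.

VW:WB = -2

Set B = (0, 0), T = (1, 0), V = (0, 1); any affine frame gives the same invariant.
1. S is the midpoint of TV ⇒ S = (1/2, 1/2)
2. W is where the line through T parallel to SB meets line VB ⇒ W = (0, -1)
W = V + t·(B−V) with t = 2, so VW:WB = t:(1−t) = 2:-1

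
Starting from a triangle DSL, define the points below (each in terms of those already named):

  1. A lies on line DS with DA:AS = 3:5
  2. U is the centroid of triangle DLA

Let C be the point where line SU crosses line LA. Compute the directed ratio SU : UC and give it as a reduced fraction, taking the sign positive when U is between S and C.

Set D = (0, 0), S = (1, 0), L = (0, 1); any affine frame gives the same invariant.
1. A lies on line DS with DA:AS = 3:5 ⇒ A = (3/8, 0)
2. U is the centroid of triangle DLA ⇒ U = (1/8, 1/3)
line SU meets LA at C = (13/48, 5/18)
U = S + t·(C−S) with t = 6/5, so SU:UC = 6/5:-1/5

SU:UC = -6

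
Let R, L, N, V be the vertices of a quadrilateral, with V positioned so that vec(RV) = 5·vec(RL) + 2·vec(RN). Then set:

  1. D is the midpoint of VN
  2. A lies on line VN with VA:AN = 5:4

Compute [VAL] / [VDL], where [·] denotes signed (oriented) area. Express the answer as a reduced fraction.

[VAL]:[VDL] = 10/9

Assign R = (0, 0), L = (1, 0), N = (0, 1), V = (5, 2) — the answer is frame-independent, so this choice is without loss of generality.
1. D is the midpoint of VN ⇒ D = (5/2, 3/2)
2. A lies on line VN with VA:AN = 5:4 ⇒ A = (20/9, 13/9)
2·[VAL] = 10/3, 2·[VDL] = 3
[VAL]:[VDL] = 10/3:3 = 10/9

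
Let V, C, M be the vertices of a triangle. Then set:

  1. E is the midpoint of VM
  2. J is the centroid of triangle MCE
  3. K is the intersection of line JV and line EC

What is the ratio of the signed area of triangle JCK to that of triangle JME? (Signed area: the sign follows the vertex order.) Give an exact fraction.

Set V = (0, 0), C = (1, 0), M = (0, 1); any affine frame gives the same invariant.
1. E is the midpoint of VM ⇒ E = (0, 1/2)
2. J is the centroid of triangle MCE ⇒ J = (1/3, 1/2)
3. K is the intersection of line JV and line EC ⇒ K = (1/4, 3/8)
2·[JCK] = -1/8, 2·[JME] = 1/6
[JCK]:[JME] = -1/8:1/6 = -3/4

[JCK]:[JME] = -3/4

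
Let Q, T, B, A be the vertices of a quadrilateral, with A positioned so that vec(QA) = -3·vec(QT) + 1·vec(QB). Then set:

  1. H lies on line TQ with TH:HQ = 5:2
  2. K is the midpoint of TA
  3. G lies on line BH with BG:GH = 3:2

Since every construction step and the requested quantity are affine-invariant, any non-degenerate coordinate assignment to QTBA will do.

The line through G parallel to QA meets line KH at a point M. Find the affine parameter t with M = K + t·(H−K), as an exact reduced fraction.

Choose coordinates Q = (0, 0), T = (1, 0), B = (0, 1), A = (-3, 1).
1. H lies on line TQ with TH:HQ = 5:2 ⇒ H = (2/7, 0)
2. K is the midpoint of TA ⇒ K = (-1, 1/2)
3. G lies on line BH with BG:GH = 3:2 ⇒ G = (6/35, 2/5)
through G parallel to QA: direction (-3, 1); meets KH at M = (-218/35, 38/15)
M = K + t·(H−K) with t = -61/15

t = -61/15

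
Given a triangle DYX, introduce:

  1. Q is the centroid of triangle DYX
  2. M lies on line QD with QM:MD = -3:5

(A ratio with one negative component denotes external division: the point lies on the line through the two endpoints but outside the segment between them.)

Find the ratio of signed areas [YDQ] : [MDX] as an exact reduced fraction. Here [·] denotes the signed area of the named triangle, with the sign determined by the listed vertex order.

Choose coordinates D = (0, 0), Y = (1, 0), X = (0, 1).
1. Q is the centroid of triangle DYX ⇒ Q = (1/3, 1/3)
2. M lies on line QD with QM:MD = -3:5 ⇒ M = (5/6, 5/6)
2·[YDQ] = -1/3, 2·[MDX] = -5/6
[YDQ]:[MDX] = -1/3:-5/6 = 2/5

[YDQ]:[MDX] = 2/5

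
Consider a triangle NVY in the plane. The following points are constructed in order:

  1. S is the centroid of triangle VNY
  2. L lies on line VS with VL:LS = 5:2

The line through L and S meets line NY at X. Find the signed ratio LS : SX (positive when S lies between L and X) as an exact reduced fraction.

Set N = (0, 0), V = (1, 0), Y = (0, 1); any affine frame gives the same invariant.
1. S is the centroid of triangle VNY ⇒ S = (1/3, 1/3)
2. L lies on line VS with VL:LS = 5:2 ⇒ L = (11/21, 5/21)
line LS meets NY at X = (0, 1/2)
S = L + t·(X−L) with t = 4/11, so LS:SX = 4/11:7/11

LS:SX = 4/7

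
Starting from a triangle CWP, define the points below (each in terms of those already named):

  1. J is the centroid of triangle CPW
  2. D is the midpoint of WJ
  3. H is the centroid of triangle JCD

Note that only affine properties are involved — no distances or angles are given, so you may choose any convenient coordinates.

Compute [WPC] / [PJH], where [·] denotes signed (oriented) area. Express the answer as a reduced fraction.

Assign C = (0, 0), W = (1, 0), P = (0, 1) — the answer is frame-independent, so this choice is without loss of generality.
1. J is the centroid of triangle CPW ⇒ J = (1/3, 1/3)
2. D is the midpoint of WJ ⇒ D = (2/3, 1/6)
3. H is the centroid of triangle JCD ⇒ H = (1/3, 1/6)
2·[WPC] = 1, 2·[PJH] = -1/18
[WPC]:[PJH] = 1:-1/18 = -18

[WPC]:[PJH] = -18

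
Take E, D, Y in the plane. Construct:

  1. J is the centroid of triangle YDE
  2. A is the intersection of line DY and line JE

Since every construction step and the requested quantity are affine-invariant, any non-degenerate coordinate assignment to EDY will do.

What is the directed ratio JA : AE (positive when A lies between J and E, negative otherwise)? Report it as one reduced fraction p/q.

Set E = (0, 0), D = (1, 0), Y = (0, 1); any affine frame gives the same invariant.
1. J is the centroid of triangle YDE ⇒ J = (1/3, 1/3)
2. A is the intersection of line DY and line JE ⇒ A = (1/2, 1/2)
A = J + t·(E−J) with t = -1/2, so JA:AE = t:(1−t) = -1/2:3/2

JA:AE = -1/3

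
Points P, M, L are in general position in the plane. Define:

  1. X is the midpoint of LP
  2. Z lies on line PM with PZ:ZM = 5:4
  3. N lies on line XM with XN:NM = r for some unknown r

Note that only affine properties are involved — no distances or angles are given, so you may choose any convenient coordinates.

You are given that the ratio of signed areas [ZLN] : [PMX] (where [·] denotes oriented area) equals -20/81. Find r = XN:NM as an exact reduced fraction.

Choose coordinates P = (0, 0), M = (1, 0), L = (0, 1).
1. X is the midpoint of LP ⇒ X = (0, 1/2)
2. Z lies on line PM with PZ:ZM = 5:4 ⇒ Z = (5/9, 0)
3. With XN:NM = r, write λ = r/(r+1) so N = X + λ·(M−X); N is affine-linear in λ
Every point depending on N is an affine combination of N and λ-independent points, so each such coordinate is linear in λ; the λ² term in each signed area is a multiple of (M−X)×(M−X) = 0, so 2·[ZLN] and 2·[PMX] are each linear in λ. Evaluating at λ=0 and λ=1:
  2·[ZLN] = -13/18·λ + 5/18,   2·[PMX] = 1/2
So [ZLN]:[PMX] = (-13/18·λ + 5/18) / (1/2). Setting this equal to -20/81:
  -13/18·λ + 5/18 = -20/81·(1/2)  ⇒  λ = 5/9
Then r = λ/(1−λ) = (5/9)/(4/9) = 5/4. Check: with r = 5/4, N = (5/9, 2/9) and [ZLN]:[PMX] = -20/81 as required.

r = 5/4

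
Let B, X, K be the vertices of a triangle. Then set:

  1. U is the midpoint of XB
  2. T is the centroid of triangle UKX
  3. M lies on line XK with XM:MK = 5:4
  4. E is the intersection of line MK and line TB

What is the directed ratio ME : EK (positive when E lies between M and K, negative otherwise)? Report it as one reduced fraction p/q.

ME:EK = -7/27

Set B = (0, 0), X = (1, 0), K = (0, 1); any affine frame gives the same invariant.
1. U is the midpoint of XB ⇒ U = (1/2, 0)
2. T is the centroid of triangle UKX ⇒ T = (1/2, 1/3)
3. M lies on line XK with XM:MK = 5:4 ⇒ M = (4/9, 5/9)
4. E is the intersection of line MK and line TB ⇒ E = (3/5, 2/5)
E = M + t·(K−M) with t = -7/20, so ME:EK = t:(1−t) = -7/20:27/20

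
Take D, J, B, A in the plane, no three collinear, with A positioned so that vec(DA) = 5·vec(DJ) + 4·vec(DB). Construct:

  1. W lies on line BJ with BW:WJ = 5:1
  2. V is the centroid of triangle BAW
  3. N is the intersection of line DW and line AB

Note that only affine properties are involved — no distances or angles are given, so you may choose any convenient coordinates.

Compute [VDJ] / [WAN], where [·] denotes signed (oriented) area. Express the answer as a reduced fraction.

Assign D = (0, 0), J = (1, 0), B = (0, 1), A = (5, 4) — the answer is frame-independent, so this choice is without loss of generality.
1. W lies on line BJ with BW:WJ = 5:1 ⇒ W = (5/6, 1/6)
2. V is the centroid of triangle BAW ⇒ V = (35/18, 31/18)
3. N is the intersection of line DW and line AB ⇒ N = (-5/2, -1/2)
2·[VDJ] = 31/18, 2·[WAN] = 10
[VDJ]:[WAN] = 31/18:10 = 31/180

[VDJ]:[WAN] = 31/180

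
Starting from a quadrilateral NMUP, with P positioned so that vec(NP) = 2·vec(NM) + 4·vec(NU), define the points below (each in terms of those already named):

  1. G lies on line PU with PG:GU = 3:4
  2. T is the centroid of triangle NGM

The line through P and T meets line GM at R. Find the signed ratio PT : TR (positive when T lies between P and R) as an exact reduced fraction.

PT:TR = -64/19

Assign N = (0, 0), M = (1, 0), U = (0, 1), P = (2, 4) — the answer is frame-independent, so this choice is without loss of generality.
1. G lies on line PU with PG:GU = 3:4 ⇒ G = (8/7, 19/7)
2. T is the centroid of triangle NGM ⇒ T = (5/7, 19/21)
line PT meets GM at R = (491/448, 817/448)
T = P + t·(R−P) with t = 64/45, so PT:TR = 64/45:-19/45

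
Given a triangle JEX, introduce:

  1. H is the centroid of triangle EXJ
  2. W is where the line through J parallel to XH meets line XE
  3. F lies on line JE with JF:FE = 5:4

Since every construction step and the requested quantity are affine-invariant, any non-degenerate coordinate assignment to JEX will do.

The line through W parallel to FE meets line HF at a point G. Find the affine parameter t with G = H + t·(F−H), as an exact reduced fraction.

t = -5

Work in coordinates with J = (0, 0), E = (1, 0), X = (0, 1).
1. H is the centroid of triangle EXJ ⇒ H = (1/3, 1/3)
2. W is where the line through J parallel to XH meets line XE ⇒ W = (-1, 2)
3. F lies on line JE with JF:FE = 5:4 ⇒ F = (5/9, 0)
through W parallel to FE: direction (4/9, 0); meets HF at G = (-7/9, 2)
G = H + t·(F−H) with t = -5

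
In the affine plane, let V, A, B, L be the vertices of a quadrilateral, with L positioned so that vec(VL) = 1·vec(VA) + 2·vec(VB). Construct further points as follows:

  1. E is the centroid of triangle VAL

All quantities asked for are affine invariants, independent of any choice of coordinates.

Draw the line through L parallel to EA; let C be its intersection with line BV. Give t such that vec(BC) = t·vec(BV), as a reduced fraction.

t = -3

Assign V = (0, 0), A = (1, 0), B = (0, 1), L = (1, 2) — the answer is frame-independent, so this choice is without loss of generality.
1. E is the centroid of triangle VAL ⇒ E = (2/3, 2/3)
through L parallel to EA: direction (1/3, -2/3); meets BV at C = (0, 4)
C = B + t·(V−B) with t = -3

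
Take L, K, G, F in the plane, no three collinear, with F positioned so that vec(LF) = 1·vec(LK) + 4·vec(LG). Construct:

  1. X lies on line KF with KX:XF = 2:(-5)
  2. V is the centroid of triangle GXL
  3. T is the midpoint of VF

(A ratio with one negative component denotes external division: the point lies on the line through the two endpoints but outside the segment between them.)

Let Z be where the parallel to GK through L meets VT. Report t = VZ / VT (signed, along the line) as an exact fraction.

t = 4/47

Set L = (0, 0), K = (1, 0), G = (0, 1), F = (1, 4); any affine frame gives the same invariant.
1. X lies on line KF with KX:XF = 2:(-5) ⇒ X = (1, -8/3)
2. V is the centroid of triangle GXL ⇒ V = (1/3, -5/9)
3. T is the midpoint of VF ⇒ T = (2/3, 31/18)
through L parallel to GK: direction (1, -1); meets VT at Z = (17/47, -17/47)
Z = V + t·(T−V) with t = 4/47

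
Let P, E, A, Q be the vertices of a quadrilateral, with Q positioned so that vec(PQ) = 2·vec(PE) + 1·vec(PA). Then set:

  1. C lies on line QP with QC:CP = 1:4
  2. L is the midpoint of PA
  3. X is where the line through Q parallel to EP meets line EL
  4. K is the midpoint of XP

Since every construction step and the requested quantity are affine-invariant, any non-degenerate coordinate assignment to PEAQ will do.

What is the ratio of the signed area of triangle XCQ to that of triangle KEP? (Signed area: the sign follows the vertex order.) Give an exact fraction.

Set P = (0, 0), E = (1, 0), A = (0, 1), Q = (2, 1); any affine frame gives the same invariant.
1. C lies on line QP with QC:CP = 1:4 ⇒ C = (8/5, 4/5)
2. L is the midpoint of PA ⇒ L = (0, 1/2)
3. X is where the line through Q parallel to EP meets line EL ⇒ X = (-1, 1)
4. K is the midpoint of XP ⇒ K = (-1/2, 1/2)
2·[XCQ] = 3/5, 2·[KEP] = -1/2
[XCQ]:[KEP] = 3/5:-1/2 = -6/5

[XCQ]:[KEP] = -6/5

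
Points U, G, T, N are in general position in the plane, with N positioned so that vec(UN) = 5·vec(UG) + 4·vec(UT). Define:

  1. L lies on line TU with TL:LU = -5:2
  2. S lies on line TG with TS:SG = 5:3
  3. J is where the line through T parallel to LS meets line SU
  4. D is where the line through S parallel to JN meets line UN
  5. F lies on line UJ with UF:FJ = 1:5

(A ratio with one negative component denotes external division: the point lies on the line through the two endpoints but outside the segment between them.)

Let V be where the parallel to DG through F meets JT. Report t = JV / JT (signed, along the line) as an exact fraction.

Work in coordinates with U = (0, 0), G = (1, 0), T = (0, 1), N = (5, 4).
1. L lies on line TU with TL:LU = -5:2 ⇒ L = (0, -2/3)
2. S lies on line TG with TS:SG = 5:3 ⇒ S = (5/8, 3/8)
3. J is where the line through T parallel to LS meets line SU ⇒ J = (-15/16, -9/16)
4. D is where the line through S parallel to JN meets line UN ⇒ D = (-10/3, -8/3)
5. F lies on line UJ with UF:FJ = 1:5 ⇒ F = (-5/32, -3/32)
through F parallel to DG: direction (13/3, 8/3); meets JT at V = (-1245/1312, -763/1312)
V = J + t·(T−J) with t = -1/82

t = -1/82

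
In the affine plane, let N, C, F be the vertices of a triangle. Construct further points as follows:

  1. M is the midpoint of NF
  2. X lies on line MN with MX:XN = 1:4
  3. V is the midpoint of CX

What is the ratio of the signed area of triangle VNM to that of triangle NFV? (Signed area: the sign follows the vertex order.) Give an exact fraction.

Set N = (0, 0), C = (1, 0), F = (0, 1); any affine frame gives the same invariant.
1. M is the midpoint of NF ⇒ M = (0, 1/2)
2. X lies on line MN with MX:XN = 1:4 ⇒ X = (0, 2/5)
3. V is the midpoint of CX ⇒ V = (1/2, 1/5)
2·[VNM] = -1/4, 2·[NFV] = -1/2
[VNM]:[NFV] = -1/4:-1/2 = 1/2

[VNM]:[NFV] = 1/2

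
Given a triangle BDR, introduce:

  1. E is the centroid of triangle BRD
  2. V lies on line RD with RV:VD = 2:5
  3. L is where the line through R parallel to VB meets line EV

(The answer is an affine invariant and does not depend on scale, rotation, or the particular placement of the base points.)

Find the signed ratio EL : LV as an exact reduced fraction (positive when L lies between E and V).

Assign B = (0, 0), D = (1, 0), R = (0, 1) — the answer is frame-independent, so this choice is without loss of generality.
1. E is the centroid of triangle BRD ⇒ E = (1/3, 1/3)
2. V lies on line RD with RV:VD = 2:5 ⇒ V = (2/7, 5/7)
3. L is where the line through R parallel to VB meets line EV ⇒ L = (4/21, 31/21)
L = E + t·(V−E) with t = 3, so EL:LV = t:(1−t) = 3:-2

EL:LV = -3/2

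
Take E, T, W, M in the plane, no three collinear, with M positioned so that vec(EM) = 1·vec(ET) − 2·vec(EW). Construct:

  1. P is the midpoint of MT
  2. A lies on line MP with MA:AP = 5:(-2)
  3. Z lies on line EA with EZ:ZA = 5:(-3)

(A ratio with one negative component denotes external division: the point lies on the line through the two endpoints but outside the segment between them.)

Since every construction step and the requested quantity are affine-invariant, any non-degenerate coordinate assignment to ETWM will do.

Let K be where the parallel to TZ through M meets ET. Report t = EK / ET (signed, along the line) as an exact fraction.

t = -13/5

Work in coordinates with E = (0, 0), T = (1, 0), W = (0, 1), M = (1, -2).
1. P is the midpoint of MT ⇒ P = (1, -1)
2. A lies on line MP with MA:AP = 5:(-2) ⇒ A = (1, -1/3)
3. Z lies on line EA with EZ:ZA = 5:(-3) ⇒ Z = (5/2, -5/6)
through M parallel to TZ: direction (3/2, -5/6); meets ET at K = (-13/5, 0)
K = E + t·(T−E) with t = -13/5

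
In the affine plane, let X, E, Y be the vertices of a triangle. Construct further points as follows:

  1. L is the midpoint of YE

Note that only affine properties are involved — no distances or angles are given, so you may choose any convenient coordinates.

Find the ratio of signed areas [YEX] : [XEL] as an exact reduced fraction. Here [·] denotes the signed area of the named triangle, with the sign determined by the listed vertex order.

[YEX]:[XEL] = -2

Set X = (0, 0), E = (1, 0), Y = (0, 1); any affine frame gives the same invariant.
1. L is the midpoint of YE ⇒ L = (1/2, 1/2)
2·[YEX] = -1, 2·[XEL] = 1/2
[YEX]:[XEL] = -1:1/2 = -2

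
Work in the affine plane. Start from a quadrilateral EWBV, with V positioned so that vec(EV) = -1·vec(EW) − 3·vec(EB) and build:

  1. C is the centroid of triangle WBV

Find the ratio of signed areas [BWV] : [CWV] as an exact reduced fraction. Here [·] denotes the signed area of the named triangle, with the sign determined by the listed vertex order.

Set E = (0, 0), W = (1, 0), B = (0, 1), V = (-1, -3); any affine frame gives the same invariant.
1. C is the centroid of triangle WBV ⇒ C = (0, -2/3)
2·[BWV] = -5, 2·[CWV] = -5/3
[BWV]:[CWV] = -5:-5/3 = 3

[BWV]:[CWV] = 3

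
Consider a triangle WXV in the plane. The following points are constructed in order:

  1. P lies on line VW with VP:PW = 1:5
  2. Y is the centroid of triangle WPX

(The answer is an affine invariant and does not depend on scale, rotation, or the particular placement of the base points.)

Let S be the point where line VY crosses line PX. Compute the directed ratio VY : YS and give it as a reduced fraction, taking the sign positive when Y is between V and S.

Set W = (0, 0), X = (1, 0), V = (0, 1); any affine frame gives the same invariant.
1. P lies on line VW with VP:PW = 1:5 ⇒ P = (0, 5/6)
2. Y is the centroid of triangle WPX ⇒ Y = (1/3, 5/18)
line VY meets PX at S = (1/8, 35/48)
Y = V + t·(S−V) with t = 8/3, so VY:YS = 8/3:-5/3

VY:YS = -8/5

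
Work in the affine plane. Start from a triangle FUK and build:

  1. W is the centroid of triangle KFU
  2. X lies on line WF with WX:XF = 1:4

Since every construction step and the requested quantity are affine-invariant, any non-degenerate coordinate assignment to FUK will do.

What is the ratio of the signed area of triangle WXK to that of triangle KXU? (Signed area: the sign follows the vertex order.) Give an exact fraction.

[WXK]:[KXU] = -1/7

Work in coordinates with F = (0, 0), U = (1, 0), K = (0, 1).
1. W is the centroid of triangle KFU ⇒ W = (1/3, 1/3)
2. X lies on line WF with WX:XF = 1:4 ⇒ X = (4/15, 4/15)
2·[WXK] = -1/15, 2·[KXU] = 7/15
[WXK]:[KXU] = -1/15:7/15 = -1/7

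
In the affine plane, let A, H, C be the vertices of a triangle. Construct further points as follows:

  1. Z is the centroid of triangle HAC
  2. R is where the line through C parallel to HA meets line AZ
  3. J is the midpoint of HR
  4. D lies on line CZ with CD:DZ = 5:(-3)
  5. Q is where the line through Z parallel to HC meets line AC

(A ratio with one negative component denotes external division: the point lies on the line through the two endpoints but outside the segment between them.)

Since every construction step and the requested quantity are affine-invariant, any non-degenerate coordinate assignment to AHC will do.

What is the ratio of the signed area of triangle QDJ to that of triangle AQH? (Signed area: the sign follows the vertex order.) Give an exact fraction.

Work in coordinates with A = (0, 0), H = (1, 0), C = (0, 1).
1. Z is the centroid of triangle HAC ⇒ Z = (1/3, 1/3)
2. R is where the line through C parallel to HA meets line AZ ⇒ R = (1, 1)
3. J is the midpoint of HR ⇒ J = (1, 1/2)
4. D lies on line CZ with CD:DZ = 5:(-3) ⇒ D = (5/6, -2/3)
5. Q is where the line through Z parallel to HC meets line AC ⇒ Q = (0, 2/3)
2·[QDJ] = 43/36, 2·[AQH] = -2/3
[QDJ]:[AQH] = 43/36:-2/3 = -43/24

[QDJ]:[AQH] = -43/24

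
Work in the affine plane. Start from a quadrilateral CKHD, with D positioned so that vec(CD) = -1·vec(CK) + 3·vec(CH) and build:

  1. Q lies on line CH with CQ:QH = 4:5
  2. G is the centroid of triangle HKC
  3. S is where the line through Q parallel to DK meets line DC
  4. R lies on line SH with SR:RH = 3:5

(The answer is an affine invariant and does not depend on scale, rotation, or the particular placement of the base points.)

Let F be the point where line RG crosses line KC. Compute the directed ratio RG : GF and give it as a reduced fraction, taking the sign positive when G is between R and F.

RG:GF = 43/24

Assign C = (0, 0), K = (1, 0), H = (0, 1), D = (-1, 3) — the answer is frame-independent, so this choice is without loss of generality.
1. Q lies on line CH with CQ:QH = 4:5 ⇒ Q = (0, 4/9)
2. G is the centroid of triangle HKC ⇒ G = (1/3, 1/3)
3. S is where the line through Q parallel to DK meets line DC ⇒ S = (-8/27, 8/9)
4. R lies on line SH with SR:RH = 3:5 ⇒ R = (-5/27, 67/72)
line RG meets KC at F = (241/387, 0)
G = R + t·(F−R) with t = 43/67, so RG:GF = 43/67:24/67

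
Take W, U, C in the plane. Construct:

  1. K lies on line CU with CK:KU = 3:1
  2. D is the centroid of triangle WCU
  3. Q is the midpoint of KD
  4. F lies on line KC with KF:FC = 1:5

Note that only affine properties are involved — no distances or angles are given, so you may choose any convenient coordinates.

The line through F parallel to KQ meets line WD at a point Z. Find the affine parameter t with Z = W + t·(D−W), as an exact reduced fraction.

Set W = (0, 0), U = (1, 0), C = (0, 1); any affine frame gives the same invariant.
1. K lies on line CU with CK:KU = 3:1 ⇒ K = (3/4, 1/4)
2. D is the centroid of triangle WCU ⇒ D = (1/3, 1/3)
3. Q is the midpoint of KD ⇒ Q = (13/24, 7/24)
4. F lies on line KC with KF:FC = 1:5 ⇒ F = (5/8, 3/8)
through F parallel to KQ: direction (-5/24, 1/24); meets WD at Z = (5/12, 5/12)
Z = W + t·(D−W) with t = 5/4

t = 5/4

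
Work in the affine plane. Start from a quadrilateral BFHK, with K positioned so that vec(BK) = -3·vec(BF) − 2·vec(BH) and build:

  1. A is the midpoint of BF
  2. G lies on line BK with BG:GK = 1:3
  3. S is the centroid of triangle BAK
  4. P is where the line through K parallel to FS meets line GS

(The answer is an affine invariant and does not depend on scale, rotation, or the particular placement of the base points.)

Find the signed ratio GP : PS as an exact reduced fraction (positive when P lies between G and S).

GP:PS = -5/4

Work in coordinates with B = (0, 0), F = (1, 0), H = (0, 1), K = (-3, -2).
1. A is the midpoint of BF ⇒ A = (1/2, 0)
2. G lies on line BK with BG:GK = 1:3 ⇒ G = (-3/4, -1/2)
3. S is the centroid of triangle BAK ⇒ S = (-5/6, -2/3)
4. P is where the line through K parallel to FS meets line GS ⇒ P = (-7/6, -4/3)
P = G + t·(S−G) with t = 5, so GP:PS = t:(1−t) = 5:-4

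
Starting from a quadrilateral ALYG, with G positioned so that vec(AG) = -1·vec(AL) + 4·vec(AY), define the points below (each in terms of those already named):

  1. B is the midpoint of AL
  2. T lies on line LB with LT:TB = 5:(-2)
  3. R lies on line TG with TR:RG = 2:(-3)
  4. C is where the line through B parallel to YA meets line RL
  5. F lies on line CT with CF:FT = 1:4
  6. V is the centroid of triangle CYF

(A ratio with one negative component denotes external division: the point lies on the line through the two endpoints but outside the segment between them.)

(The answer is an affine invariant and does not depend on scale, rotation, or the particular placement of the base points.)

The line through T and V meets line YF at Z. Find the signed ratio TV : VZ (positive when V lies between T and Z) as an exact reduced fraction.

TV:VZ = -13

Choose coordinates A = (0, 0), L = (1, 0), Y = (0, 1), G = (-1, 4).
1. B is the midpoint of AL ⇒ B = (1/2, 0)
2. T lies on line LB with LT:TB = 5:(-2) ⇒ T = (1/6, 0)
3. R lies on line TG with TR:RG = 2:(-3) ⇒ R = (5/2, -8)
4. C is where the line through B parallel to YA meets line RL ⇒ C = (1/2, 8/3)
5. F lies on line CT with CF:FT = 1:4 ⇒ F = (13/30, 32/15)
6. V is the centroid of triangle CYF ⇒ V = (14/45, 29/15)
line TV meets YF at Z = (3/10, 116/65)
V = T + t·(Z−T) with t = 13/12, so TV:VZ = 13/12:-1/12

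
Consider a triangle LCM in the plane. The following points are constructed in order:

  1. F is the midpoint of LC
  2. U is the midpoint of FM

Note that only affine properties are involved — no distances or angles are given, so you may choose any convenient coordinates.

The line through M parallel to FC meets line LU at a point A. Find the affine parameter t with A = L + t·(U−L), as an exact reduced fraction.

t = 2

Set L = (0, 0), C = (1, 0), M = (0, 1); any affine frame gives the same invariant.
1. F is the midpoint of LC ⇒ F = (1/2, 0)
2. U is the midpoint of FM ⇒ U = (1/4, 1/2)
through M parallel to FC: direction (1/2, 0); meets LU at A = (1/2, 1)
A = L + t·(U−L) with t = 2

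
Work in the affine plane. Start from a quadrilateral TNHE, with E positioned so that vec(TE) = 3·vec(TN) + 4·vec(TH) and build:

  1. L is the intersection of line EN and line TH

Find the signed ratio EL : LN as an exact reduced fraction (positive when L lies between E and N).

EL:LN = -3

Choose coordinates T = (0, 0), N = (1, 0), H = (0, 1), E = (3, 4).
1. L is the intersection of line EN and line TH ⇒ L = (0, -2)
L = E + t·(N−E) with t = 3/2, so EL:LN = t:(1−t) = 3/2:-1/2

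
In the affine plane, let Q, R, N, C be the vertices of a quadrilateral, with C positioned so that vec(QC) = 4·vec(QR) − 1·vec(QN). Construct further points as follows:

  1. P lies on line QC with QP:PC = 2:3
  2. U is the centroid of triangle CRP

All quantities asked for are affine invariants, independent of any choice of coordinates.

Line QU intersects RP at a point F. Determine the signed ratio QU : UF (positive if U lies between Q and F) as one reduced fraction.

QU:UF = -3

Work in coordinates with Q = (0, 0), R = (1, 0), N = (0, 1), C = (4, -1).
1. P lies on line QC with QP:PC = 2:3 ⇒ P = (8/5, -2/5)
2. U is the centroid of triangle CRP ⇒ U = (11/5, -7/15)
line QU meets RP at F = (22/15, -14/45)
U = Q + t·(F−Q) with t = 3/2, so QU:UF = 3/2:-1/2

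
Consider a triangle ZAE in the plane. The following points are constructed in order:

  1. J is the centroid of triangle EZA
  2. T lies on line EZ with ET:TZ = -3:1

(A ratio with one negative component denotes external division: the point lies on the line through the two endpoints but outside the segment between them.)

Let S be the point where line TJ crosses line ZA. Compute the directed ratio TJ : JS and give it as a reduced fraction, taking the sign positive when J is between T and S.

Assign Z = (0, 0), A = (1, 0), E = (0, 1) — the answer is frame-independent, so this choice is without loss of generality.
1. J is the centroid of triangle EZA ⇒ J = (1/3, 1/3)
2. T lies on line EZ with ET:TZ = -3:1 ⇒ T = (0, -1/2)
line TJ meets ZA at S = (1/5, 0)
J = T + t·(S−T) with t = 5/3, so TJ:JS = 5/3:-2/3

TJ:JS = -5/2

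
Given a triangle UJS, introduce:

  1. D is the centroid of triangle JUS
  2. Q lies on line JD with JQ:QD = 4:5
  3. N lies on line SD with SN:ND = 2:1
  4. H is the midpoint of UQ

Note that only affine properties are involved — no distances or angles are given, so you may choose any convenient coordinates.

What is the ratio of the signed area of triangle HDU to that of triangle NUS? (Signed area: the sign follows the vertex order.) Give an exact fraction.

[HDU]:[NUS] = -5/12

Choose coordinates U = (0, 0), J = (1, 0), S = (0, 1).
1. D is the centroid of triangle JUS ⇒ D = (1/3, 1/3)
2. Q lies on line JD with JQ:QD = 4:5 ⇒ Q = (19/27, 4/27)
3. N lies on line SD with SN:ND = 2:1 ⇒ N = (2/9, 5/9)
4. H is the midpoint of UQ ⇒ H = (19/54, 2/27)
2·[HDU] = 5/54, 2·[NUS] = -2/9
[HDU]:[NUS] = 5/54:-2/9 = -5/12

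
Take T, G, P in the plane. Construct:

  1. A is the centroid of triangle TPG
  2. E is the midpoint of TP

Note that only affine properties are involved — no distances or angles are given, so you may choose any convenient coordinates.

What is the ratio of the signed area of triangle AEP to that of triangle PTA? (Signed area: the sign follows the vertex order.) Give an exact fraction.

Work in coordinates with T = (0, 0), G = (1, 0), P = (0, 1).
1. A is the centroid of triangle TPG ⇒ A = (1/3, 1/3)
2. E is the midpoint of TP ⇒ E = (0, 1/2)
2·[AEP] = -1/6, 2·[PTA] = 1/3
[AEP]:[PTA] = -1/6:1/3 = -1/2

[AEP]:[PTA] = -1/2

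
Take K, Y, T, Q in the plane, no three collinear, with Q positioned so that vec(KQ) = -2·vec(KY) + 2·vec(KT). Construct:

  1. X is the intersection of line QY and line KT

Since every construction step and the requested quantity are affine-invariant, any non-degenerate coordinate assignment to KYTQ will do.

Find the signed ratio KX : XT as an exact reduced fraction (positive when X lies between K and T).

Work in coordinates with K = (0, 0), Y = (1, 0), T = (0, 1), Q = (-2, 2).
1. X is the intersection of line QY and line KT ⇒ X = (0, 2/3)
X = K + t·(T−K) with t = 2/3, so KX:XT = t:(1−t) = 2/3:1/3

KX:XT = 2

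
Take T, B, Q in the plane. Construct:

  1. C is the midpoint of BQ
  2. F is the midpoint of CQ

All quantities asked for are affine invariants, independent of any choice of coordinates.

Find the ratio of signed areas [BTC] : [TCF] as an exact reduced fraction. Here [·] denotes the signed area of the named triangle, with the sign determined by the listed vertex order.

Choose coordinates T = (0, 0), B = (1, 0), Q = (0, 1).
1. C is the midpoint of BQ ⇒ C = (1/2, 1/2)
2. F is the midpoint of CQ ⇒ F = (1/4, 3/4)
2·[BTC] = -1/2, 2·[TCF] = 1/4
[BTC]:[TCF] = -1/2:1/4 = -2

[BTC]:[TCF] = -2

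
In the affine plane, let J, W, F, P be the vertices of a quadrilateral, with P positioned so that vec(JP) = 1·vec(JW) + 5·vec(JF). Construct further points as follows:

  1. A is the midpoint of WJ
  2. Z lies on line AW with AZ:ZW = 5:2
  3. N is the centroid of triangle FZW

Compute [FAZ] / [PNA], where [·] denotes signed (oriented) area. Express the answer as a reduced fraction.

Choose coordinates J = (0, 0), W = (1, 0), F = (0, 1), P = (1, 5).
1. A is the midpoint of WJ ⇒ A = (1/2, 0)
2. Z lies on line AW with AZ:ZW = 5:2 ⇒ Z = (6/7, 0)
3. N is the centroid of triangle FZW ⇒ N = (13/21, 1/3)
2·[FAZ] = 5/14, 2·[PNA] = -3/7
[FAZ]:[PNA] = 5/14:-3/7 = -5/6

[FAZ]:[PNA] = -5/6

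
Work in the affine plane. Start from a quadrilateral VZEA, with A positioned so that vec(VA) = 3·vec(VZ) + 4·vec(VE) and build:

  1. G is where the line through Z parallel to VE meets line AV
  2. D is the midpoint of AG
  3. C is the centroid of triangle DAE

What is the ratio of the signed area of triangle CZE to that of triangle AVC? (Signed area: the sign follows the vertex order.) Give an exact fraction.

Assign V = (0, 0), Z = (1, 0), E = (0, 1), A = (3, 4) — the answer is frame-independent, so this choice is without loss of generality.
1. G is where the line through Z parallel to VE meets line AV ⇒ G = (1, 4/3)
2. D is the midpoint of AG ⇒ D = (2, 8/3)
3. C is the centroid of triangle DAE ⇒ C = (5/3, 23/9)
2·[CZE] = -29/9, 2·[AVC] = -1
[CZE]:[AVC] = -29/9:-1 = 29/9

[CZE]:[AVC] = 29/9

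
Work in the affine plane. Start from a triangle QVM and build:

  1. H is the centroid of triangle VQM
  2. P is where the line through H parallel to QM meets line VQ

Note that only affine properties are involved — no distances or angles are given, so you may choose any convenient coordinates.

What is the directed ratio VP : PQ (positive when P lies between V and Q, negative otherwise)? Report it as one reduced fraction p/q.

Assign Q = (0, 0), V = (1, 0), M = (0, 1) — the answer is frame-independent, so this choice is without loss of generality.
1. H is the centroid of triangle VQM ⇒ H = (1/3, 1/3)
2. P is where the line through H parallel to QM meets line VQ ⇒ P = (1/3, 0)
P = V + t·(Q−V) with t = 2/3, so VP:PQ = t:(1−t) = 2/3:1/3

VP:PQ = 2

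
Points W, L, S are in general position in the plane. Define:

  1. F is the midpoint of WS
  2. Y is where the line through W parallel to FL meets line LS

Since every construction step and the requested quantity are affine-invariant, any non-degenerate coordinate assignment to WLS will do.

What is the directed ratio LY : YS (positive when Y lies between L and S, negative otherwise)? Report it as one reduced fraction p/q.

Choose coordinates W = (0, 0), L = (1, 0), S = (0, 1).
1. F is the midpoint of WS ⇒ F = (0, 1/2)
2. Y is where the line through W parallel to FL meets line LS ⇒ Y = (2, -1)
Y = L + t·(S−L) with t = -1, so LY:YS = t:(1−t) = -1:2

LY:YS = -1/2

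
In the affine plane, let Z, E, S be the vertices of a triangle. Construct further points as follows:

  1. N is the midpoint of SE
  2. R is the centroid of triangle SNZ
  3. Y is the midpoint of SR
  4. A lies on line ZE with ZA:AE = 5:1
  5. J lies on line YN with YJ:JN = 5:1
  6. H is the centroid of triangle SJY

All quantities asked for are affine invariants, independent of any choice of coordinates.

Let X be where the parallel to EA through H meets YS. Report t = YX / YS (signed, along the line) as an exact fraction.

t = 1/18

Assign Z = (0, 0), E = (1, 0), S = (0, 1) — the answer is frame-independent, so this choice is without loss of generality.
1. N is the midpoint of SE ⇒ N = (1/2, 1/2)
2. R is the centroid of triangle SNZ ⇒ R = (1/6, 1/2)
3. Y is the midpoint of SR ⇒ Y = (1/12, 3/4)
4. A lies on line ZE with ZA:AE = 5:1 ⇒ A = (5/6, 0)
5. J lies on line YN with YJ:JN = 5:1 ⇒ J = (31/72, 13/24)
6. H is the centroid of triangle SJY ⇒ H = (37/216, 55/72)
through H parallel to EA: direction (-1/6, 0); meets YS at X = (17/216, 55/72)
X = Y + t·(S−Y) with t = 1/18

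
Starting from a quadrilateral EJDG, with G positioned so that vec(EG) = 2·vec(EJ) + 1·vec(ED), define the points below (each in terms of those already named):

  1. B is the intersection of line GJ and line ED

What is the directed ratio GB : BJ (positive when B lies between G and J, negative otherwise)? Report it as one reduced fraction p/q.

Choose coordinates E = (0, 0), J = (1, 0), D = (0, 1), G = (2, 1).
1. B is the intersection of line GJ and line ED ⇒ B = (0, -1)
B = G + t·(J−G) with t = 2, so GB:BJ = t:(1−t) = 2:-1

GB:BJ = -2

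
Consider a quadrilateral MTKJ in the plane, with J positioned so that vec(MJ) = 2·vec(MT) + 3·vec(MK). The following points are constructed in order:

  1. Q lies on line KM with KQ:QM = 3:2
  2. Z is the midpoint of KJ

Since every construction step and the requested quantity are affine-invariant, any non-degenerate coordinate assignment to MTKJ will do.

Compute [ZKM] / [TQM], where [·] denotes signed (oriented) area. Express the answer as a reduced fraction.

Work in coordinates with M = (0, 0), T = (1, 0), K = (0, 1), J = (2, 3).
1. Q lies on line KM with KQ:QM = 3:2 ⇒ Q = (0, 2/5)
2. Z is the midpoint of KJ ⇒ Z = (1, 2)
2·[ZKM] = 1, 2·[TQM] = 2/5
[ZKM]:[TQM] = 1:2/5 = 5/2

[ZKM]:[TQM] = 5/2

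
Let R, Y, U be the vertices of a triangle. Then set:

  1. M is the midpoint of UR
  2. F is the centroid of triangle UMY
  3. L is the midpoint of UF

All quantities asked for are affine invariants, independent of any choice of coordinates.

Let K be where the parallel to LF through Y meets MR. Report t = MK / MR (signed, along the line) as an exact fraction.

Choose coordinates R = (0, 0), Y = (1, 0), U = (0, 1).
1. M is the midpoint of UR ⇒ M = (0, 1/2)
2. F is the centroid of triangle UMY ⇒ F = (1/3, 1/2)
3. L is the midpoint of UF ⇒ L = (1/6, 3/4)
through Y parallel to LF: direction (1/6, -1/4); meets MR at K = (0, 3/2)
K = M + t·(R−M) with t = -2

t = -2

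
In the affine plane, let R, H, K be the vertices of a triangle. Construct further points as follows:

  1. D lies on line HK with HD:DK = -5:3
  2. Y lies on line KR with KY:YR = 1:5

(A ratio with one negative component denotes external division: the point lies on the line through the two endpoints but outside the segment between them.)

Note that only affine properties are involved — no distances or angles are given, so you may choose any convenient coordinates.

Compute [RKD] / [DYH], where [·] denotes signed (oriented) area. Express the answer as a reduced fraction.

Choose coordinates R = (0, 0), H = (1, 0), K = (0, 1).
1. D lies on line HK with HD:DK = -5:3 ⇒ D = (-3/2, 5/2)
2. Y lies on line KR with KY:YR = 1:5 ⇒ Y = (0, 5/6)
2·[RKD] = 3/2, 2·[DYH] = 5/12
[RKD]:[DYH] = 3/2:5/12 = 18/5

[RKD]:[DYH] = 18/5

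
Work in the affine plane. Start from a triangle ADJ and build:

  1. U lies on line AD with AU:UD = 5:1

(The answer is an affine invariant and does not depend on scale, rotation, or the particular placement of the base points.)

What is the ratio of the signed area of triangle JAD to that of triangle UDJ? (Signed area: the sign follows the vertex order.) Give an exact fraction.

[JAD]:[UDJ] = 6

Assign A = (0, 0), D = (1, 0), J = (0, 1) — the answer is frame-independent, so this choice is without loss of generality.
1. U lies on line AD with AU:UD = 5:1 ⇒ U = (5/6, 0)
2·[JAD] = 1, 2·[UDJ] = 1/6
[JAD]:[UDJ] = 1:1/6 = 6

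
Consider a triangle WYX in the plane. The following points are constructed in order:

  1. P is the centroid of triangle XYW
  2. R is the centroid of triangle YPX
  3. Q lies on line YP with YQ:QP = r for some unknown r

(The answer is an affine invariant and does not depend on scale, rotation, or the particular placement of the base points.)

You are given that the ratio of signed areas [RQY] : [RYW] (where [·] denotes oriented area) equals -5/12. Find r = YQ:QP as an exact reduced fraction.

Set W = (0, 0), Y = (1, 0), X = (0, 1); any affine frame gives the same invariant.
1. P is the centroid of triangle XYW ⇒ P = (1/3, 1/3)
2. R is the centroid of triangle YPX ⇒ R = (4/9, 4/9)
3. With YQ:QP = r, write λ = r/(r+1) so Q = Y + λ·(P−Y); Q is affine-linear in λ
Every point depending on Q is an affine combination of Q and λ-independent points, so each such coordinate is linear in λ; the λ² term in each signed area is a multiple of (P−Y)×(P−Y) = 0, so 2·[RQY] and 2·[RYW] are each linear in λ. Evaluating at λ=0 and λ=1:
  2·[RQY] = 1/9·λ,   2·[RYW] = -4/9
So [RQY]:[RYW] = (1/9·λ) / (-4/9). Setting this equal to -5/12:
  1/9·λ = -5/12·(-4/9)  ⇒  λ = 5/3
Then r = λ/(1−λ) = (5/3)/(-2/3) = -5/2. Check: with r = -5/2, Q = (-1/9, 5/9) and [RQY]:[RYW] = -5/12 as required.

r = -5/2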